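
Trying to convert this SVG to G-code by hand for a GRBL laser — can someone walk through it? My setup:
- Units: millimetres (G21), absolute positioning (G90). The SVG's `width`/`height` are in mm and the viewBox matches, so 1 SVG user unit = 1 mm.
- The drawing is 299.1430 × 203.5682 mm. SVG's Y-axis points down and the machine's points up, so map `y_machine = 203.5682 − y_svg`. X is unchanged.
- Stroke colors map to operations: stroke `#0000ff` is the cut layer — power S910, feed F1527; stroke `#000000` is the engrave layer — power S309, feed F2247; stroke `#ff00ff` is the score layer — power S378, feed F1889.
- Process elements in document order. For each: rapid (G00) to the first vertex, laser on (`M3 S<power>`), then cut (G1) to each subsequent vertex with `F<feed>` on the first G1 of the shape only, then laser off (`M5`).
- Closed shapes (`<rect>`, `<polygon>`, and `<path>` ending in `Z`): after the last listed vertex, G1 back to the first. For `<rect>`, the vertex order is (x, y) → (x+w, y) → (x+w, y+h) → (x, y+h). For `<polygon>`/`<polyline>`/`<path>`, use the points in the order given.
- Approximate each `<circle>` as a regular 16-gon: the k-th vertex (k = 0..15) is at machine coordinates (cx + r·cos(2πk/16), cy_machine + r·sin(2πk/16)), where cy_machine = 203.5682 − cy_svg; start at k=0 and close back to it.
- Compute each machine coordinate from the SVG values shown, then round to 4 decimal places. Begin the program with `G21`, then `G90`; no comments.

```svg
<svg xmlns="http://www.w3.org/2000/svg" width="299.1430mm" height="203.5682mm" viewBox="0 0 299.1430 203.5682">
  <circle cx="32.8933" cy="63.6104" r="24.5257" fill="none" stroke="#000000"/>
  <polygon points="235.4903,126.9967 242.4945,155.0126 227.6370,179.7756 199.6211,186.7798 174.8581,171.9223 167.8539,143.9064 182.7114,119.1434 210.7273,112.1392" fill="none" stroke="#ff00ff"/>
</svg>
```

viewBox `0 0 299.1430 203.5682` with mm width/height → 1 unit = 1 mm. Flip: y_m = 203.5682 − y_svg.

**Shape 1** — `<circle>` circle, stroke `#000000` → engrave (S309, F2247). Machine vertices: (57.4190,139.9578) → (55.5521,149.3434) → (50.2356,157.3001) → (42.2789,162.6166) → (32.8933,164.4835) → (23.5077,162.6166) → (15.5510,157.3001) → (10.2345,149.3434) → (8.3676,139.9578) → (10.2345,130.5722) → (15.5510,122.6155) → (23.5077,117.2990) → (32.8933,115.4321) → (42.2789,117.2990) → (50.2356,122.6155) → (55.5521,130.5722) → (57.4190,139.9578). Closed: final G1 returns to the first vertex.

**Shape 2** — `<polygon>` regular polygon, stroke `#ff00ff` → score (S378, F1889). Machine vertices: (235.4903,76.5715) → (242.4945,48.5556) → (227.6370,23.7926) → (199.6211,16.7884) → (174.8581,31.6459) → (167.8539,59.6618) → (182.7114,84.4248) → (210.7273,91.4290) → (235.4903,76.5715). Closed: final G1 returns to the first vertex.

G21
G90
G00 X57.4190 Y139.9578
M3 S309
G1 X55.5521 Y149.3434 F2247
G1 X50.2356 Y157.3001
G1 X42.2789 Y162.6166
G1 X32.8933 Y164.4835
G1 X23.5077 Y162.6166
G1 X15.5510 Y157.3001
G1 X10.2345 Y149.3434
G1 X8.3676 Y139.9578
G1 X10.2345 Y130.5722
G1 X15.5510 Y122.6155
G1 X23.5077 Y117.2990
G1 X32.8933 Y115.4321
G1 X42.2789 Y117.2990
G1 X50.2356 Y122.6155
G1 X55.5521 Y130.5722
G1 X57.4190 Y139.9578
M5
G00 X235.4903 Y76.5715
M3 S378
G1 X242.4945 Y48.5556 F1889
G1 X227.6370 Y23.7926
G1 X199.6211 Y16.7884
G1 X174.8581 Y31.6459
G1 X167.8539 Y59.6618
G1 X182.7114 Y84.4248
G1 X210.7273 Y91.4290
G1 X235.4903 Y76.5715
M5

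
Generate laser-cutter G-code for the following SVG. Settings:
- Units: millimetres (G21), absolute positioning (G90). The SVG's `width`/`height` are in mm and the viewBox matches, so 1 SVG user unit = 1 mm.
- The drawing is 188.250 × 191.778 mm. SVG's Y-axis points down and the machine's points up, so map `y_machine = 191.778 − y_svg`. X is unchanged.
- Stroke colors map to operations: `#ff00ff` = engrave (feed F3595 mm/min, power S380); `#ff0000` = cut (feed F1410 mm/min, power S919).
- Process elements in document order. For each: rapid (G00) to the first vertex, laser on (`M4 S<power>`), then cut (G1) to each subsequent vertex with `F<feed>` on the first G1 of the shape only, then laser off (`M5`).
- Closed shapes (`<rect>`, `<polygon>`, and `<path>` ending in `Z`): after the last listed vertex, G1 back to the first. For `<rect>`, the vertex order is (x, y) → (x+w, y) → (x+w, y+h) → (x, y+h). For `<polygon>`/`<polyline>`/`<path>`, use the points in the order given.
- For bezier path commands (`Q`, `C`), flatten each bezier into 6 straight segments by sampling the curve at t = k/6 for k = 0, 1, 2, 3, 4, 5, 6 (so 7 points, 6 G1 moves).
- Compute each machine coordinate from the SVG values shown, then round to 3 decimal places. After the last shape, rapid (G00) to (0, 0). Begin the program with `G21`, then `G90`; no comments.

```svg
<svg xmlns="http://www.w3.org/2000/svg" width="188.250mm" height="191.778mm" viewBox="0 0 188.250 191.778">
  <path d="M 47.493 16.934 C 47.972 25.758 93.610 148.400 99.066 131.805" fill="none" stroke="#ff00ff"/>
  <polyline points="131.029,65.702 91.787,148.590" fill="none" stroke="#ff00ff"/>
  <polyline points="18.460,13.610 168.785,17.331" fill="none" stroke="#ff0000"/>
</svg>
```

G21
G90
G00 X47.493 Y174.844
M4 S380
G1 X51.101 Y162.119 F3595
G1 X59.864 Y137.453
G1 X71.413 Y107.876
G1 X83.377 Y80.418
G1 X93.385 Y62.107
G1 X99.066 Y59.973
M5
G00 X131.029 Y126.076
M4 S380
G1 X91.787 Y43.188 F3595
M5
G00 X18.460 Y178.168
M4 S919
G1 X168.785 Y174.447 F1410
M5
G00 X0.000 Y0.000

1 u = 1 mm; y_m = 191.778 − y.

[1] `<path>` cubic bezier, #ff00ff→engrave S380 F3595: (47.493,174.844) → (51.101,162.119) → (59.864,137.453) → (71.413,107.876) → (83.377,80.418) → (93.385,62.107) → (99.066,59.973)

[2] `<polyline>` line segment, #ff00ff→engrave S380 F3595: (131.029,126.076) → (91.787,43.188)

[3] `<polyline>` line segment, #ff0000→cut S919 F1410: (18.460,178.168) → (168.785,174.447)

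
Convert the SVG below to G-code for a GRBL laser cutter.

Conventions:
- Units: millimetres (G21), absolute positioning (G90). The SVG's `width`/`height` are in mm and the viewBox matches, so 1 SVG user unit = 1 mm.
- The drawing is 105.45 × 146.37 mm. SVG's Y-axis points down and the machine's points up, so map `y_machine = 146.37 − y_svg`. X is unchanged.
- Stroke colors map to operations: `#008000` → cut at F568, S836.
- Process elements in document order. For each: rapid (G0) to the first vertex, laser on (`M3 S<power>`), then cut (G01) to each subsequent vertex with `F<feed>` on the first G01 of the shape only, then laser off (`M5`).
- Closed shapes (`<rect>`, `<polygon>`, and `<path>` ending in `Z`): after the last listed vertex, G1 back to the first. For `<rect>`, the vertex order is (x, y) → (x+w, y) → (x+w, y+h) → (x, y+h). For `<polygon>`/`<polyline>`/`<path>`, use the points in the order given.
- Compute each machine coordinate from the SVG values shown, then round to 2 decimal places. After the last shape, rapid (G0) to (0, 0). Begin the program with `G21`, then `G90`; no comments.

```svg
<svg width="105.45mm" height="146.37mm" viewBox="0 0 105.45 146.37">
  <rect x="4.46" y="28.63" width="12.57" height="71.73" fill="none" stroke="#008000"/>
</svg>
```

viewBox `0 0 105.45 146.37` with mm width/height → 1 unit = 1 mm. Flip: y_m = 146.37 − y_svg.

**Shape 1** — `<rect>` rectangle, stroke `#008000` → cut (S836, F568). Machine vertices: (4.46,117.74) → (17.03,117.74) → (17.03,46.01) → (4.46,46.01) → (4.46,117.74). Closed: final G1 returns to the first vertex.

G21
G90
G0 X4.46 Y117.74
M3 S836
G01 X17.03 Y117.74 F568
G01 X17.03 Y46.01
G01 X4.46 Y46.01
G01 X4.46 Y117.74
M5
G0 X0.00 Y0.00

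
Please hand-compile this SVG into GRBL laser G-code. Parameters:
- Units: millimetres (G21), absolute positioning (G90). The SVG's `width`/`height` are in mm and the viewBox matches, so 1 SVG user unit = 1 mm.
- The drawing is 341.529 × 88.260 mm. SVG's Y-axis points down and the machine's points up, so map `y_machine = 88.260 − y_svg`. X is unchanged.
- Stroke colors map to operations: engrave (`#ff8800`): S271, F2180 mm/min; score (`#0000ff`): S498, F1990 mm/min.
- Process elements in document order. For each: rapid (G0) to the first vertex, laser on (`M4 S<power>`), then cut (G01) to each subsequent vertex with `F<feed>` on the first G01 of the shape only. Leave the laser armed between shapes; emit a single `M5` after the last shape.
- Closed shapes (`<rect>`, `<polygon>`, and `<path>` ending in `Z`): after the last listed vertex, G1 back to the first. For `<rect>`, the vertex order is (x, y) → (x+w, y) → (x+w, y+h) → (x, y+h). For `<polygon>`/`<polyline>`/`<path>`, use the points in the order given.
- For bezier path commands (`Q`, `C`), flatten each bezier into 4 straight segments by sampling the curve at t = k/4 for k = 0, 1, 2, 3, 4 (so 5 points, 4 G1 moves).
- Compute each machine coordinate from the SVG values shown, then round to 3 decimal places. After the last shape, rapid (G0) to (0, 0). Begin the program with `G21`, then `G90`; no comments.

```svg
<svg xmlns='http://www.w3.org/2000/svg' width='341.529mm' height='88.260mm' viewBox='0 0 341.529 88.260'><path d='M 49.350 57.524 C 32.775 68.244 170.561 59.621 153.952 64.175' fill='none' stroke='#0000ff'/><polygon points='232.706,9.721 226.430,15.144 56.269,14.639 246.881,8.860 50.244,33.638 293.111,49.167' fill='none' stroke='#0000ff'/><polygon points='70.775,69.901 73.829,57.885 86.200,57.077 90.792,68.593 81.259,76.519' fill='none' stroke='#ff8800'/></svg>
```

1 u = 1 mm; y_m = 88.260 − y.

[1] `<path>` cubic bezier, #0000ff→score S498 F1990: (49.350,30.736) → (61.037,25.815) → (101.664,25.098) → (142.284,25.538) → (153.952,24.085)

[2] `<polygon>` closed polygon, #0000ff→score S498 F1990: (232.706,78.539) → (226.430,73.116) → (56.269,73.621) → (246.881,79.400) → (50.244,54.622) → (293.111,39.093) → (232.706,78.539) (closed)

[3] `<polygon>` regular polygon, #ff8800→engrave S271 F2180: (70.775,18.359) → (73.829,30.375) → (86.200,31.183) → (90.792,19.667) → (81.259,11.741) → (70.775,18.359) (closed)

G21
G90
G0 X49.350 Y30.736
M4 S498
G01 X61.037 Y25.815 F1990
G01 X101.664 Y25.098
G01 X142.284 Y25.538
G01 X153.952 Y24.085
G0 X232.706 Y78.539
M4 S498
G01 X226.430 Y73.116 F1990
G01 X56.269 Y73.621
G01 X246.881 Y79.400
G01 X50.244 Y54.622
G01 X293.111 Y39.093
G01 X232.706 Y78.539
G0 X70.775 Y18.359
M4 S271
G01 X73.829 Y30.375 F2180
G01 X86.200 Y31.183
G01 X90.792 Y19.667
G01 X81.259 Y11.741
G01 X70.775 Y18.359
M5
G0 X0.000 Y0.000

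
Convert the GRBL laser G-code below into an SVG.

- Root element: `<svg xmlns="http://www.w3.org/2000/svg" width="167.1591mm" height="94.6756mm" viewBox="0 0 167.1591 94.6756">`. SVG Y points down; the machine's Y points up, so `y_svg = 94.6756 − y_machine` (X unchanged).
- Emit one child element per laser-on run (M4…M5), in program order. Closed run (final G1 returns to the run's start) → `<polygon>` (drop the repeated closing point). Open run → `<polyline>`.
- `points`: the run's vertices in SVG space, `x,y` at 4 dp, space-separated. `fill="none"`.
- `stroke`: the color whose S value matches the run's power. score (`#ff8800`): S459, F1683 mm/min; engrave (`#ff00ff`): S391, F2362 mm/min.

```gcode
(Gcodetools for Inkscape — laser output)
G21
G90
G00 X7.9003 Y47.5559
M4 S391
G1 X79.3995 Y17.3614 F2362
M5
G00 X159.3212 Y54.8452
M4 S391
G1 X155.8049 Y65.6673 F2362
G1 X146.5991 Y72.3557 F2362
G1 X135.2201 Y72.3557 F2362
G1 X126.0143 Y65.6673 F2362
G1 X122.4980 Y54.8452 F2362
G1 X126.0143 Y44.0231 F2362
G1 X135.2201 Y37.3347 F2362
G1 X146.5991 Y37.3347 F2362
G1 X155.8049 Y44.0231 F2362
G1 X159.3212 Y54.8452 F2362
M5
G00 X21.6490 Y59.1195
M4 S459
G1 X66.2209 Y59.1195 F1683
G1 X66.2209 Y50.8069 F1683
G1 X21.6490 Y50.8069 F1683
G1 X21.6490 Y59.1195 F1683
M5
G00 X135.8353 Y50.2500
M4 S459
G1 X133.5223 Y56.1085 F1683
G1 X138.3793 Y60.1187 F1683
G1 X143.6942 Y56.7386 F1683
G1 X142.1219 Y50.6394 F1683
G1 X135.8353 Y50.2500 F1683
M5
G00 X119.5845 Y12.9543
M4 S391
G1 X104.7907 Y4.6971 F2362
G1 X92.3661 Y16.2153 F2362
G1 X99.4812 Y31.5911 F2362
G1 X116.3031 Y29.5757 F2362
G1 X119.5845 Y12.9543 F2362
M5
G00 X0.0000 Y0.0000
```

<svg xmlns="http://www.w3.org/2000/svg" width="167.1591mm" height="94.6756mm" viewBox="0 0 167.1591 94.6756">
  <polyline points="7.9003,47.1197 79.3995,77.3142" fill="none" stroke="#ff00ff"/>
  <polygon points="159.3212,39.8304 155.8049,29.0083 146.5991,22.3199 135.2201,22.3199 126.0143,29.0083 122.4980,39.8304 126.0143,50.6525 135.2201,57.3409 146.5991,57.3409 155.8049,50.6525" fill="none" stroke="#ff00ff"/>
  <polygon points="21.6490,35.5561 66.2209,35.5561 66.2209,43.8687 21.6490,43.8687" fill="none" stroke="#ff8800"/>
  <polygon points="135.8353,44.4256 133.5223,38.5671 138.3793,34.5569 143.6942,37.9370 142.1219,44.0362" fill="none" stroke="#ff8800"/>
  <polygon points="119.5845,81.7213 104.7907,89.9785 92.3661,78.4603 99.4812,63.0845 116.3031,65.0999" fill="none" stroke="#ff00ff"/>
</svg>

Machine Y-up, SVG Y-down with viewBox height 94.6756, so y_svg = 94.6756 − y_machine; X carries over.

Run 1: S391 ⇒ engrave layer `#ff00ff`. The run is open, so emit a `<polyline>` with points (Y-flipped): 7.9003,47.1197 79.3995,77.3142.

Run 2: S391 ⇒ engrave layer `#ff00ff`. The run returns to its start, so emit a `<polygon>` with points (Y-flipped): 159.3212,39.8304 155.8049,29.0083 146.5991,22.3199 135.2201,22.3199 126.0143,29.0083 122.4980,39.8304 126.0143,50.6525 135.2201,57.3409 146.5991,57.3409 155.8049,50.6525.

Run 3: S459 ⇒ score layer `#ff8800`. The run returns to its start, so emit a `<polygon>` with points (Y-flipped): 21.6490,35.5561 66.2209,35.5561 66.2209,43.8687 21.6490,43.8687.

Run 4: power S459 maps to stroke `#ff8800` (score). The run returns to its start, so emit a `<polygon>` with points (Y-flipped): 135.8353,44.4256 133.5223,38.5671 138.3793,34.5569 143.6942,37.9370 142.1219,44.0362.

Run 5: S391 ⇒ engrave layer `#ff00ff`. The run returns to its start, so emit a `<polygon>` with points (Y-flipped): 119.5845,81.7213 104.7907,89.9785 92.3661,78.4603 99.4812,63.0845 116.3031,65.0999.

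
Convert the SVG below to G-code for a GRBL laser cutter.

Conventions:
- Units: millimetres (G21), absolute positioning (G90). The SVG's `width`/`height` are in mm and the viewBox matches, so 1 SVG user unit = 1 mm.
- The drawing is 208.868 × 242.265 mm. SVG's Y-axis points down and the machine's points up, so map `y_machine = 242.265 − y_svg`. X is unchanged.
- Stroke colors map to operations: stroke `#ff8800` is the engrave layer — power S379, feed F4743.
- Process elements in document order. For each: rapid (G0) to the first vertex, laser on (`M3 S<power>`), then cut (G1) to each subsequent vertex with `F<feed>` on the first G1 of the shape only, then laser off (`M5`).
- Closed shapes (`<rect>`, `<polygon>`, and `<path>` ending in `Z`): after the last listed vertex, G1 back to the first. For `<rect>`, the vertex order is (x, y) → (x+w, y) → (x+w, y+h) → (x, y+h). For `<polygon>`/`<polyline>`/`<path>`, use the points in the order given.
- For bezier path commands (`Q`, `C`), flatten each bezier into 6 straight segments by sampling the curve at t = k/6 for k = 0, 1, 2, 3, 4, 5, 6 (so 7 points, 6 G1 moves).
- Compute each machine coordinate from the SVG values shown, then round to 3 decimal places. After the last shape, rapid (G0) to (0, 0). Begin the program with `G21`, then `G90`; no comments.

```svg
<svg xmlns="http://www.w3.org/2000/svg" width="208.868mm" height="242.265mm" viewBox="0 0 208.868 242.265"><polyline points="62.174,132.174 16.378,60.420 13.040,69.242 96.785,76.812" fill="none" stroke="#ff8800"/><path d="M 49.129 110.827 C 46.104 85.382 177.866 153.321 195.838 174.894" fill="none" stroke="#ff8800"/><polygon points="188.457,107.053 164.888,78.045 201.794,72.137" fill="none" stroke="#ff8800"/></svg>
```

G21
G90
G0 X62.174 Y110.091
M3 S379
G1 X16.378 Y181.845 F4743
G1 X13.040 Y173.023
G1 X96.785 Y165.453
M5
G0 X49.129 Y131.438
M3 S379
G1 X57.698 Y137.025 F4743
G1 X81.826 Y130.931
G1 X114.610 Y117.036
G1 X149.143 Y99.223
G1 X178.520 Y81.374
G1 X195.838 Y67.371
M5
G0 X188.457 Y135.212
M3 S379
G1 X164.888 Y164.220 F4743
G1 X201.794 Y170.128
G1 X188.457 Y135.212
M5
G0 X0.000 Y0.000

1 u = 1 mm; y_m = 242.265 − y.

[1] `<polyline>` open polyline, #ff8800→engrave S379 F4743: (62.174,110.091) → (16.378,181.845) → (13.040,173.023) → (96.785,165.453)

[2] `<path>` cubic bezier, #ff8800→engrave S379 F4743: (49.129,131.438) → (57.698,137.025) → (81.826,130.931) → (114.610,117.036) → (149.143,99.223) → (178.520,81.374) → (195.838,67.371)

[3] `<polygon>` regular polygon, #ff8800→engrave S379 F4743: (188.457,135.212) → (164.888,164.220) → (201.794,170.128) → (188.457,135.212) (closed)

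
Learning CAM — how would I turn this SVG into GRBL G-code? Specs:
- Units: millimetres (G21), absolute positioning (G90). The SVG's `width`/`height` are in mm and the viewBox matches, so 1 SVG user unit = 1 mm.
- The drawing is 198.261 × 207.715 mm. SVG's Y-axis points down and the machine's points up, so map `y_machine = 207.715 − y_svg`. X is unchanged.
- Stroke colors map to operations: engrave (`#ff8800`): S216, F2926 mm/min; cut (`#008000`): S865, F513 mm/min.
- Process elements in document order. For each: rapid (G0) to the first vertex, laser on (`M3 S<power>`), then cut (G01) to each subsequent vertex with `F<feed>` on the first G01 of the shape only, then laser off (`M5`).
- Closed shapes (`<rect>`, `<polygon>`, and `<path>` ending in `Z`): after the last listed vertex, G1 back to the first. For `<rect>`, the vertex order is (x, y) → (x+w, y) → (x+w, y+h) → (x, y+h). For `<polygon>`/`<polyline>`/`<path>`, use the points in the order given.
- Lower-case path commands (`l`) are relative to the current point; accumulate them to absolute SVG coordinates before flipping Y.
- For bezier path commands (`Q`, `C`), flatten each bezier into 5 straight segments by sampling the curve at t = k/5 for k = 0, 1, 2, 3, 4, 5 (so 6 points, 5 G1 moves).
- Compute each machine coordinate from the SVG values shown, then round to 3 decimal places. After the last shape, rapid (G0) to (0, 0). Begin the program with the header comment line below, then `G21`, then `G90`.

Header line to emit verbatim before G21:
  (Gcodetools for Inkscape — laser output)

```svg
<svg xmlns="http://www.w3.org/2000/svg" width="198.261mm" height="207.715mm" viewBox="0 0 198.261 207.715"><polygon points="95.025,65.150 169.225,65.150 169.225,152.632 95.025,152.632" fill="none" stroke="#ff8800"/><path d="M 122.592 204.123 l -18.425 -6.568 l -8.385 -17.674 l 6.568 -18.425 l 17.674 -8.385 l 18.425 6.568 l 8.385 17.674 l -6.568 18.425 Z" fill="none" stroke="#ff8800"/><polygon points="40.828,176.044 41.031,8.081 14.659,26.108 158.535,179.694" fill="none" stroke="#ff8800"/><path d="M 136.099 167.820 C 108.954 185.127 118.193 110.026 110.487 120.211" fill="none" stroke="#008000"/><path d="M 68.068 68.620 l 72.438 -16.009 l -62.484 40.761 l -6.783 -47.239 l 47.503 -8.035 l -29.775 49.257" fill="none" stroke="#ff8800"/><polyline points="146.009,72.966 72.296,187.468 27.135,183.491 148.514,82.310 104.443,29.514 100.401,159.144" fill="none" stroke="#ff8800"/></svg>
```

Since the viewBox matches the mm dimensions, user units are millimetres directly. The only transform is the Y-flip y_m = 207.715 − y_svg.

Shape 1 is a rectangle drawn with `<polygon>`. Its stroke #ff8800 means engrave at S216, F2926. After flipping Y the toolpath is (95.025,142.565) → (169.225,142.565) → (169.225,55.083) → (95.025,55.083) → (95.025,142.565), returning to the start.

Shape 2 is a regular polygon drawn with `<path>`. Its stroke #ff8800 means engrave at S216, F2926. After flipping Y the toolpath is (122.592,3.592) → (104.167,10.160) → (95.782,27.834) → (102.350,46.259) → (120.024,54.644) → (138.449,48.076) → (146.834,30.402) → (140.266,11.977) → (122.592,3.592), returning to the start.

Shape 3 is a closed polygon drawn with `<polygon>`. Its stroke #ff8800 means engrave at S216, F2926. After flipping Y the toolpath is (40.828,31.671) → (41.031,199.634) → (14.659,181.607) → (158.535,28.021) → (40.828,31.671), returning to the start.

Shape 4 is a cubic bezier drawn with `<path>`. Its stroke #008000 means cut at S865, F513. After flipping Y the toolpath is (136.099,39.895) → (123.751,39.178) → (117.576,52.110) → (115.014,70.161) → (113.504,84.802) → (110.487,87.504).

Shape 5 is a open polyline drawn with `<path>`. Its stroke #ff8800 means engrave at S216, F2926. After flipping Y the toolpath is (68.068,139.095) → (140.506,155.104) → (78.022,114.343) → (71.239,161.582) → (118.742,169.617) → (88.967,120.360).

Shape 6 is a open polyline drawn with `<polyline>`. Its stroke #ff8800 means engrave at S216, F2926. After flipping Y the toolpath is (146.009,134.749) → (72.296,20.247) → (27.135,24.224) → (148.514,125.405) → (104.443,178.201) → (100.401,48.571).

(Gcodetools for Inkscape — laser output)
G21
G90
G0 X95.025 Y142.565
M3 S216
G01 X169.225 Y142.565 F2926
G01 X169.225 Y55.083
G01 X95.025 Y55.083
G01 X95.025 Y142.565
M5
G0 X122.592 Y3.592
M3 S216
G01 X104.167 Y10.160 F2926
G01 X95.782 Y27.834
G01 X102.350 Y46.259
G01 X120.024 Y54.644
G01 X138.449 Y48.076
G01 X146.834 Y30.402
G01 X140.266 Y11.977
G01 X122.592 Y3.592
M5
G0 X40.828 Y31.671
M3 S216
G01 X41.031 Y199.634 F2926
G01 X14.659 Y181.607
G01 X158.535 Y28.021
G01 X40.828 Y31.671
M5
G0 X136.099 Y39.895
M3 S865
G01 X123.751 Y39.178 F513
G01 X117.576 Y52.110
G01 X115.014 Y70.161
G01 X113.504 Y84.802
G01 X110.487 Y87.504
M5
G0 X68.068 Y139.095
M3 S216
G01 X140.506 Y155.104 F2926
G01 X78.022 Y114.343
G01 X71.239 Y161.582
G01 X118.742 Y169.617
G01 X88.967 Y120.360
M5
G0 X146.009 Y134.749
M3 S216
G01 X72.296 Y20.247 F2926
G01 X27.135 Y24.224
G01 X148.514 Y125.405
G01 X104.443 Y178.201
G01 X100.401 Y48.571
M5
G0 X0.000 Y0.000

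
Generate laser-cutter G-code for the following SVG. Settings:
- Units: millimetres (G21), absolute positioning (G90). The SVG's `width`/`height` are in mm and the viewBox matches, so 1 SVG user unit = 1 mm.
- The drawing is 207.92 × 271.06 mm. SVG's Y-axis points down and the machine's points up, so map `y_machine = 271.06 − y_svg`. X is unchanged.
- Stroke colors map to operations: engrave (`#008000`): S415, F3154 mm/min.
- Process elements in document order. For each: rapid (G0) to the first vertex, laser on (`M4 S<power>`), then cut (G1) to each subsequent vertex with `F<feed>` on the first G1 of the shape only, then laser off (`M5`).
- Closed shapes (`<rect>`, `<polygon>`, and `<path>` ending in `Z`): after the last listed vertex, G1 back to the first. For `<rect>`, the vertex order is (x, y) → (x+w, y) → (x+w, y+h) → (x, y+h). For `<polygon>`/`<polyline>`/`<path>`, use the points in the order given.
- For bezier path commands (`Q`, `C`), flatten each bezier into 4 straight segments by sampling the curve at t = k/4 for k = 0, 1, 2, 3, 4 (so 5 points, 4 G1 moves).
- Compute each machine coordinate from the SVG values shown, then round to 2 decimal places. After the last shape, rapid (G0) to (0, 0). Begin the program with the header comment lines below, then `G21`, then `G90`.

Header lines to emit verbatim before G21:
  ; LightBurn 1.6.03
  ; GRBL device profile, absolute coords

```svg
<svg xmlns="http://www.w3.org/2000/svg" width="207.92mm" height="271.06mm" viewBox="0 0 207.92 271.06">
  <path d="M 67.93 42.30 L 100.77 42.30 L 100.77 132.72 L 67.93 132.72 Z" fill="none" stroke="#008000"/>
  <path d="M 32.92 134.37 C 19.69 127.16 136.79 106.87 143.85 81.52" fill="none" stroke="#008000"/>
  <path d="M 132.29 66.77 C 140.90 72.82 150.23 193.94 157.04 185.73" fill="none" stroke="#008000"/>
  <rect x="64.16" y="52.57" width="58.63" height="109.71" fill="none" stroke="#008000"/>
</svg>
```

1 u = 1 mm; y_m = 271.06 − y.

[1] `<path>` rectangle, #008000→engrave S415 F3154: (67.93,228.76) → (100.77,228.76) → (100.77,138.34) → (67.93,138.34) → (67.93,228.76) (closed)

[2] `<path>` cubic bezier, #008000→engrave S415 F3154: (32.92,136.69) → (43.68,144.42) → (80.78,156.31) → (121.68,171.60) → (143.85,189.54)

[3] `<path>` cubic bezier, #008000→engrave S415 F3154: (132.29,204.29) → (138.83,182.00) → (145.34,139.46) → (151.51,99.60) → (157.04,85.33)

[4] `<rect>` rectangle, #008000→engrave S415 F3154: (64.16,218.49) → (122.79,218.49) → (122.79,108.78) → (64.16,108.78) → (64.16,218.49) (closed)

; LightBurn 1.6.03
; GRBL device profile, absolute coords
G21
G90
G0 X67.93 Y228.76
M4 S415
G1 X100.77 Y228.76 F3154
G1 X100.77 Y138.34
G1 X67.93 Y138.34
G1 X67.93 Y228.76
M5
G0 X32.92 Y136.69
M4 S415
G1 X43.68 Y144.42 F3154
G1 X80.78 Y156.31
G1 X121.68 Y171.60
G1 X143.85 Y189.54
M5
G0 X132.29 Y204.29
M4 S415
G1 X138.83 Y182.00 F3154
G1 X145.34 Y139.46
G1 X151.51 Y99.60
G1 X157.04 Y85.33
M5
G0 X64.16 Y218.49
M4 S415
G1 X122.79 Y218.49 F3154
G1 X122.79 Y108.78
G1 X64.16 Y108.78
G1 X64.16 Y218.49
M5
G0 X0.00 Y0.00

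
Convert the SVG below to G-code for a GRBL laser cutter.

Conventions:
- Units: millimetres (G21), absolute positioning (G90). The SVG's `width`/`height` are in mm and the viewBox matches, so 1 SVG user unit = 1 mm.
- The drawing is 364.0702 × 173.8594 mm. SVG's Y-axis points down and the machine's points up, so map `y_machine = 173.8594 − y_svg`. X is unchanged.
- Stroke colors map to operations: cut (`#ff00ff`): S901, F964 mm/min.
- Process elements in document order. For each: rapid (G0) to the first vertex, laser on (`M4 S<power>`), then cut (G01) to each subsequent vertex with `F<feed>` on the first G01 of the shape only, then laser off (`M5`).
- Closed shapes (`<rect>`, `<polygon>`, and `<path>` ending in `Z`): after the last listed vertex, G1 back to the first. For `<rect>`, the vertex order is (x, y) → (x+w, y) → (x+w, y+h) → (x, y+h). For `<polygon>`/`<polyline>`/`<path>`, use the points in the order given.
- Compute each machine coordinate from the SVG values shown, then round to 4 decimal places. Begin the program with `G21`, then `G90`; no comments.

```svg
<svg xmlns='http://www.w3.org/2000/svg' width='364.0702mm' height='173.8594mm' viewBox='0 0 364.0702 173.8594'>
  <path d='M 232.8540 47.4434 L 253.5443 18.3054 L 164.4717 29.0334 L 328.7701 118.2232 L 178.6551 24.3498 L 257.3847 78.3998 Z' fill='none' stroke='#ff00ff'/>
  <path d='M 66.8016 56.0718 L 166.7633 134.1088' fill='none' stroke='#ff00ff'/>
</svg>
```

G21
G90
G0 X232.8540 Y126.4160
M4 S901
G01 X253.5443 Y155.5540 F964
G01 X164.4717 Y144.8260
G01 X328.7701 Y55.6362
G01 X178.6551 Y149.5096
G01 X257.3847 Y95.4596
G01 X232.8540 Y126.4160
M5
G0 X66.8016 Y117.7876
M4 S901
G01 X166.7633 Y39.7506 F964
M5

Since the viewBox matches the mm dimensions, user units are millimetres directly. The only transform is the Y-flip y_m = 173.8594 − y_svg.

Shape 1 is a closed polygon drawn with `<path>`. Its stroke #ff00ff means cut at S901, F964. After flipping Y the toolpath is (232.8540,126.4160) → (253.5443,155.5540) → (164.4717,144.8260) → (328.7701,55.6362) → (178.6551,149.5096) → (257.3847,95.4596) → (232.8540,126.4160), returning to the start.

Shape 2 is a line segment drawn with `<path>`. Its stroke #ff00ff means cut at S901, F964. After flipping Y the toolpath is (66.8016,117.7876) → (166.7633,39.7506).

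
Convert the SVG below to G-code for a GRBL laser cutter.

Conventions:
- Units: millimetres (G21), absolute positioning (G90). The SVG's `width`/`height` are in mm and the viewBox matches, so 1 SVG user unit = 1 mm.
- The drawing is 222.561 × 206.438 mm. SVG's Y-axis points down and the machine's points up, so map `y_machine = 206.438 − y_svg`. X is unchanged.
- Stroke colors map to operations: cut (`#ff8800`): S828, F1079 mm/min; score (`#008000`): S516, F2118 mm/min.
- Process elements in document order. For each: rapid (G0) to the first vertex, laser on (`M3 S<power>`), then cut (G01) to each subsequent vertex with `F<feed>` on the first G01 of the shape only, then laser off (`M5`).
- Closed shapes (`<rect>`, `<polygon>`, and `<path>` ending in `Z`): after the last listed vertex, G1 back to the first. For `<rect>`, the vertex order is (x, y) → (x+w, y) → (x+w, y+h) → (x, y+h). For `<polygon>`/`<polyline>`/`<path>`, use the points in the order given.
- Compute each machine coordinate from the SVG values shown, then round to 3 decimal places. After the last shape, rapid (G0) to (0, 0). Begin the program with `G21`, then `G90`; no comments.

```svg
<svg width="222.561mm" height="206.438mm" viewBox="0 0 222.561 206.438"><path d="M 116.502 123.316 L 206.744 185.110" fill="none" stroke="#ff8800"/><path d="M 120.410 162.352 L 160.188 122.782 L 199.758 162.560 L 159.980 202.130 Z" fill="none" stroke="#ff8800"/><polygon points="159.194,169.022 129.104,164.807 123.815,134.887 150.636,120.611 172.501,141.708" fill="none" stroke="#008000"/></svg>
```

G21
G90
G0 X116.502 Y83.122
M3 S828
G01 X206.744 Y21.328 F1079
M5
G0 X120.410 Y44.086
M3 S828
G01 X160.188 Y83.656 F1079
G01 X199.758 Y43.878
G01 X159.980 Y4.308
G01 X120.410 Y44.086
M5
G0 X159.194 Y37.416
M3 S516
G01 X129.104 Y41.631 F2118
G01 X123.815 Y71.551
G01 X150.636 Y85.827
G01 X172.501 Y64.730
G01 X159.194 Y37.416
M5
G0 X0.000 Y0.000

1 u = 1 mm; y_m = 206.438 − y.

[1] `<path>` line segment, #ff8800→cut S828 F1079: (116.502,83.122) → (206.744,21.328)

[2] `<path>` regular polygon, #ff8800→cut S828 F1079: (120.410,44.086) → (160.188,83.656) → (199.758,43.878) → (159.980,4.308) → (120.410,44.086) (closed)

[3] `<polygon>` regular polygon, #008000→score S516 F2118: (159.194,37.416) → (129.104,41.631) → (123.815,71.551) → (150.636,85.827) → (172.501,64.730) → (159.194,37.416) (closed)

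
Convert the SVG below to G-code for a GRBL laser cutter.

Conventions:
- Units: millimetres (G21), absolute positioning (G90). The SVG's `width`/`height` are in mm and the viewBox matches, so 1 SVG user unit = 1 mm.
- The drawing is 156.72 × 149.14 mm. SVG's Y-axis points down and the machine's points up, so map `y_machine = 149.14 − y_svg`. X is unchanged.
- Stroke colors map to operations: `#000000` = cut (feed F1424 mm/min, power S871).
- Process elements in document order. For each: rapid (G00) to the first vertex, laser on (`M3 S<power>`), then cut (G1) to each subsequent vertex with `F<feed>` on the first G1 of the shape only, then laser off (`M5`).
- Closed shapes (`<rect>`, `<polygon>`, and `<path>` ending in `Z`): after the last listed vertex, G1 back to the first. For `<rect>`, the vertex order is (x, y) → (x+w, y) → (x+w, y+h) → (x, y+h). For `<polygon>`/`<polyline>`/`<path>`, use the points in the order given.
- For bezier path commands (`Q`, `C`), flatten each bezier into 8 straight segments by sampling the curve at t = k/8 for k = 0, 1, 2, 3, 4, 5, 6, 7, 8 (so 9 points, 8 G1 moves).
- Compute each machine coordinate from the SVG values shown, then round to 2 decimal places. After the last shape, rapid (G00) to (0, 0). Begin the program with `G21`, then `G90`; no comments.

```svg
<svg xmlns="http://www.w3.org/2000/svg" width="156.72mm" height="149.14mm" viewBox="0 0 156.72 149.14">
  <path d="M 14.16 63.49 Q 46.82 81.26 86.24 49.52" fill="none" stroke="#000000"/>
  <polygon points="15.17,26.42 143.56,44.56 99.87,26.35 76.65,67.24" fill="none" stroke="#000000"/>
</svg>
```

G21
G90
G00 X14.16 Y85.65
M3 S871
G1 X22.43 Y81.98 F1424
G1 X30.91 Y79.86
G1 X39.61 Y79.28
G1 X48.51 Y80.26
G1 X57.63 Y82.78
G1 X66.95 Y86.84
G1 X76.49 Y92.46
G1 X86.24 Y99.62
M5
G00 X15.17 Y122.72
M3 S871
G1 X143.56 Y104.58 F1424
G1 X99.87 Y122.79
G1 X76.65 Y81.90
G1 X15.17 Y122.72
M5
G00 X0.00 Y0.00

Since the viewBox matches the mm dimensions, user units are millimetres directly. The only transform is the Y-flip y_m = 149.14 − y_svg.

Shape 1 is a quadratic bezier drawn with `<path>`. Its stroke #000000 means cut at S871, F1424. After flipping Y the toolpath is (14.16,85.65) → (22.43,81.98) → (30.91,79.86) → (39.61,79.28) → (48.51,80.26) → (57.63,82.78) → (66.95,86.84) → (76.49,92.46) → (86.24,99.62).

Shape 2 is a closed polygon drawn with `<polygon>`. Its stroke #000000 means cut at S871, F1424. After flipping Y the toolpath is (15.17,122.72) → (143.56,104.58) → (99.87,122.79) → (76.65,81.90) → (15.17,122.72), returning to the start.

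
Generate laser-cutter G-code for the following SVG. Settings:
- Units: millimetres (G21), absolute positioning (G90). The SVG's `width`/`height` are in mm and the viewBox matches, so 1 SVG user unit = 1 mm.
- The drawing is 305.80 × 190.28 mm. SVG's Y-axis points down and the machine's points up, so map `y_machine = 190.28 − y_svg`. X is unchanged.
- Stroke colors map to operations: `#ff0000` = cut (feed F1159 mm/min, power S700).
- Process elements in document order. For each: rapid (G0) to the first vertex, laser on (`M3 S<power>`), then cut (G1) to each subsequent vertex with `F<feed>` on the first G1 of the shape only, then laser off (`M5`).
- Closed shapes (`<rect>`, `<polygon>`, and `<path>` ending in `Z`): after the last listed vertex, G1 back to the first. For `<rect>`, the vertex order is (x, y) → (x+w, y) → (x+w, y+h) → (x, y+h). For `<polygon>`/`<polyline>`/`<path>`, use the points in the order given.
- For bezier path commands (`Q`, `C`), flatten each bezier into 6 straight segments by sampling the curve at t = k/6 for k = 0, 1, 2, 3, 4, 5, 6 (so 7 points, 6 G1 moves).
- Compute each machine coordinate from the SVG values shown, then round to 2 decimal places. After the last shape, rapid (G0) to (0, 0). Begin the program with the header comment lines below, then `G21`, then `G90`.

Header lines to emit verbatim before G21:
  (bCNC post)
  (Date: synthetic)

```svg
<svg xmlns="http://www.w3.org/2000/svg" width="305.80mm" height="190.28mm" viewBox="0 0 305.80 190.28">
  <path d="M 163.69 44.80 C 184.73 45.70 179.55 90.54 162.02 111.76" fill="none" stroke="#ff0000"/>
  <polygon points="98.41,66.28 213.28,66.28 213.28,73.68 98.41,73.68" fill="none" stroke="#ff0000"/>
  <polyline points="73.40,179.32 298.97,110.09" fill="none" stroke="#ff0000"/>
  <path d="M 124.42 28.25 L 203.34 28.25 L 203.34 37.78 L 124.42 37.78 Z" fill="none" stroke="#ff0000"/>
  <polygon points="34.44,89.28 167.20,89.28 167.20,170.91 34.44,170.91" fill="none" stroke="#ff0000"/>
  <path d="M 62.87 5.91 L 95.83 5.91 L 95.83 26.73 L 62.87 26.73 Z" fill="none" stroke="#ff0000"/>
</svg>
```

Since the viewBox matches the mm dimensions, user units are millimetres directly. The only transform is the Y-flip y_m = 190.28 − y_svg.

Shape 1 is a cubic bezier drawn with `<path>`. Its stroke #ff0000 means cut at S700, F1159. After flipping Y the toolpath is (163.69,145.48) → (172.09,141.68) → (176.50,132.44) → (177.32,119.62) → (174.92,105.11) → (169.69,90.79) → (162.02,78.52).

Shape 2 is a rectangle drawn with `<polygon>`. Its stroke #ff0000 means cut at S700, F1159. After flipping Y the toolpath is (98.41,124.00) → (213.28,124.00) → (213.28,116.60) → (98.41,116.60) → (98.41,124.00), returning to the start.

Shape 3 is a line segment drawn with `<polyline>`. Its stroke #ff0000 means cut at S700, F1159. After flipping Y the toolpath is (73.40,10.96) → (298.97,80.19).

Shape 4 is a rectangle drawn with `<path>`. Its stroke #ff0000 means cut at S700, F1159. After flipping Y the toolpath is (124.42,162.03) → (203.34,162.03) → (203.34,152.50) → (124.42,152.50) → (124.42,162.03), returning to the start.

Shape 5 is a rectangle drawn with `<polygon>`. Its stroke #ff0000 means cut at S700, F1159. After flipping Y the toolpath is (34.44,101.00) → (167.20,101.00) → (167.20,19.37) → (34.44,19.37) → (34.44,101.00), returning to the start.

Shape 6 is a rectangle drawn with `<path>`. Its stroke #ff0000 means cut at S700, F1159. After flipping Y the toolpath is (62.87,184.37) → (95.83,184.37) → (95.83,163.55) → (62.87,163.55) → (62.87,184.37), returning to the start.

(bCNC post)
(Date: synthetic)
G21
G90
G0 X163.69 Y145.48
M3 S700
G1 X172.09 Y141.68 F1159
G1 X176.50 Y132.44
G1 X177.32 Y119.62
G1 X174.92 Y105.11
G1 X169.69 Y90.79
G1 X162.02 Y78.52
M5
G0 X98.41 Y124.00
M3 S700
G1 X213.28 Y124.00 F1159
G1 X213.28 Y116.60
G1 X98.41 Y116.60
G1 X98.41 Y124.00
M5
G0 X73.40 Y10.96
M3 S700
G1 X298.97 Y80.19 F1159
M5
G0 X124.42 Y162.03
M3 S700
G1 X203.34 Y162.03 F1159
G1 X203.34 Y152.50
G1 X124.42 Y152.50
G1 X124.42 Y162.03
M5
G0 X34.44 Y101.00
M3 S700
G1 X167.20 Y101.00 F1159
G1 X167.20 Y19.37
G1 X34.44 Y19.37
G1 X34.44 Y101.00
M5
G0 X62.87 Y184.37
M3 S700
G1 X95.83 Y184.37 F1159
G1 X95.83 Y163.55
G1 X62.87 Y163.55
G1 X62.87 Y184.37
M5
G0 X0.00 Y0.00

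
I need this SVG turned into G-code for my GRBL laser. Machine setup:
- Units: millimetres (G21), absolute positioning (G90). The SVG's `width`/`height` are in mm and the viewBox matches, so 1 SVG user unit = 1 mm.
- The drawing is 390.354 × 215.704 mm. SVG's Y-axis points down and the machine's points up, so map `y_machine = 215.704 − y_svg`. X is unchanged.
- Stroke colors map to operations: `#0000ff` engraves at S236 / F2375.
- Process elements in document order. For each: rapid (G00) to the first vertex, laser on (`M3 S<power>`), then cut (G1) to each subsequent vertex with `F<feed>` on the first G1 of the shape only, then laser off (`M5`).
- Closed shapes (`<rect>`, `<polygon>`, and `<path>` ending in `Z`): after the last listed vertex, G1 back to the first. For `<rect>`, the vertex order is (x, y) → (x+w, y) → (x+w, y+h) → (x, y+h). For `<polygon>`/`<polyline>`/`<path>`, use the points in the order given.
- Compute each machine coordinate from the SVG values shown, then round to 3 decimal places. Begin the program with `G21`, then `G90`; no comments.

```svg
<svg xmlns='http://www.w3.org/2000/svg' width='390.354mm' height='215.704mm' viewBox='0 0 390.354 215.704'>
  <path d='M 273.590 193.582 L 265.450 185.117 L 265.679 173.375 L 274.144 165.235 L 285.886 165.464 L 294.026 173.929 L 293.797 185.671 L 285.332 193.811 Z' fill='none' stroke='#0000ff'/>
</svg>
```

G21
G90
G00 X273.590 Y22.122
M3 S236
G1 X265.450 Y30.587 F2375
G1 X265.679 Y42.329
G1 X274.144 Y50.469
G1 X285.886 Y50.240
G1 X294.026 Y41.775
G1 X293.797 Y30.033
G1 X285.332 Y21.893
G1 X273.590 Y22.122
M5

1 u = 1 mm; y_m = 215.704 − y.

[1] `<path>` regular polygon, #0000ff→engrave S236 F2375: (273.590,22.122) → (265.450,30.587) → (265.679,42.329) → (274.144,50.469) → (285.886,50.240) → (294.026,41.775) → (293.797,30.033) → (285.332,21.893) → (273.590,22.122) (closed)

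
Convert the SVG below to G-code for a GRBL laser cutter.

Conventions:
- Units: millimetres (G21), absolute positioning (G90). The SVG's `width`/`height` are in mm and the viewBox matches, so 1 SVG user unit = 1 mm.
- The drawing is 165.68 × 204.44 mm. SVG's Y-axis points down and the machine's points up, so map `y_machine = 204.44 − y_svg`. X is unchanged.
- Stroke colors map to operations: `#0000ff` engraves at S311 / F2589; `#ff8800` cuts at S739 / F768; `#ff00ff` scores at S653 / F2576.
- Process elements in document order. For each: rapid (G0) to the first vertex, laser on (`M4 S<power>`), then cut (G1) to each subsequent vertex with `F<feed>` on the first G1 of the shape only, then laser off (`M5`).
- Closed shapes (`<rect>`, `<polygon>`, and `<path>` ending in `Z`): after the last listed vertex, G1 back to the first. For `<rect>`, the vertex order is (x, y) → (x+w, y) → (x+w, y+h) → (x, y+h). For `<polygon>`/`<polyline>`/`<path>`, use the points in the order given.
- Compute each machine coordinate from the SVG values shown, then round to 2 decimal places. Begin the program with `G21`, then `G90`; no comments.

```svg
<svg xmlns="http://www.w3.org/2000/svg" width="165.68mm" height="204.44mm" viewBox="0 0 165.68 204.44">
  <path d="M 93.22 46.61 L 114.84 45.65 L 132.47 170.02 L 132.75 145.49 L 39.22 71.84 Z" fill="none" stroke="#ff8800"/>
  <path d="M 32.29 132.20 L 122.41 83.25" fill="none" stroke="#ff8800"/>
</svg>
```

viewBox `0 0 165.68 204.44` with mm width/height → 1 unit = 1 mm. Flip: y_m = 204.44 − y_svg.

**Shape 1** — `<path>` closed polygon, stroke `#ff8800` → cut (S739, F768). Machine vertices: (93.22,157.83) → (114.84,158.79) → (132.47,34.42) → (132.75,58.95) → (39.22,132.60) → (93.22,157.83). Closed: final G1 returns to the first vertex.

**Shape 2** — `<path>` line segment, stroke `#ff8800` → cut (S739, F768). Machine vertices: (32.29,72.24) → (122.41,121.19). Open path.

G21
G90
G0 X93.22 Y157.83
M4 S739
G1 X114.84 Y158.79 F768
G1 X132.47 Y34.42
G1 X132.75 Y58.95
G1 X39.22 Y132.60
G1 X93.22 Y157.83
M5
G0 X32.29 Y72.24
M4 S739
G1 X122.41 Y121.19 F768
M5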